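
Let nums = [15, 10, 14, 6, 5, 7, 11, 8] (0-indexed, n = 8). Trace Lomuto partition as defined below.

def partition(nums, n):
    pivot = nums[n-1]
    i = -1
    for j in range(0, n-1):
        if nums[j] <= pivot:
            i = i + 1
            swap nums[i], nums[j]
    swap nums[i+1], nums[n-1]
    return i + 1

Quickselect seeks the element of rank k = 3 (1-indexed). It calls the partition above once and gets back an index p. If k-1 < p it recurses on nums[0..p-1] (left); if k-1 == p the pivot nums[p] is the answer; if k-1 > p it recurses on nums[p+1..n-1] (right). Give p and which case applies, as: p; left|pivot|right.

pivot = nums[7] = 8; i = -1
j=0: nums[0]=15 > 8 → no swap
j=1: nums[1]=10 > 8 → no swap
j=2: nums[2]=14 > 8 → no swap
j=3: nums[3]=6 ≤ 8 → i=0, swap nums[0],nums[3] → [6, 10, 14, 15, 5, 7, 11, 8]
j=4: nums[4]=5 ≤ 8 → i=1, swap nums[1],nums[4] → [6, 5, 14, 15, 10, 7, 11, 8]
j=5: nums[5]=7 ≤ 8 → i=2, swap nums[2],nums[5] → [6, 5, 7, 15, 10, 14, 11, 8]
j=6: nums[6]=11 > 8 → no swap
final swap nums[3],nums[7] → [6, 5, 7, 8, 10, 14, 11, 15]; return 3
p = 3; k-1 = 2 < 3 ⇒ left

3; left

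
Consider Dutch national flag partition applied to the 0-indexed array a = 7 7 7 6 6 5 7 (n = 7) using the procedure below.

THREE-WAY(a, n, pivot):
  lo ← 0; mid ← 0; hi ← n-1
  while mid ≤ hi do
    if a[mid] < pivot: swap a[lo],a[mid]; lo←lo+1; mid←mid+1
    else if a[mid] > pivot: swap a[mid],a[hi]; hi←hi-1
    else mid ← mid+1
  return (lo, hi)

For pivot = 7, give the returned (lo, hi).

(3, 6)

pivot = 7; lo=0, mid=0, hi=6
a[mid]=7=7: mid=1
a[mid]=7=7: mid=2
a[mid]=7=7: mid=3
a[mid]=6<7: swap a[0],a[3]; lo=1,mid=4 → 6 7 7 7 6 5 7
a[mid]=6<7: swap a[1],a[4]; lo=2,mid=5 → 6 6 7 7 7 5 7
a[mid]=5<7: swap a[2],a[5]; lo=3,mid=6 → 6 6 5 7 7 7 7
a[mid]=7=7: mid=7
end: lo=3, hi=6; a = 6 6 5 7 7 7 7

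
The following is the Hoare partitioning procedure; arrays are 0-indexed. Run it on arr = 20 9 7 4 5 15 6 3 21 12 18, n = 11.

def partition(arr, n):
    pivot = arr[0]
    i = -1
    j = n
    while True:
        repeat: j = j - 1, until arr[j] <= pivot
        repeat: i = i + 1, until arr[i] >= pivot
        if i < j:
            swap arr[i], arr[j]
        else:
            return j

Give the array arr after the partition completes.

18 9 7 4 5 15 6 3 12 21 20

pivot=20
j stops at 10 (18), i stops at 0 (20); swap ⇒ 18 9 7 4 5 15 6 3 21 12 20
j stops at 9 (12), i stops at 8 (21); swap ⇒ 18 9 7 4 5 15 6 3 12 21 20
j stops at 8, i stops at 9; i≥j ⇒ return 8. arr=18 9 7 4 5 15 6 3 12 21 20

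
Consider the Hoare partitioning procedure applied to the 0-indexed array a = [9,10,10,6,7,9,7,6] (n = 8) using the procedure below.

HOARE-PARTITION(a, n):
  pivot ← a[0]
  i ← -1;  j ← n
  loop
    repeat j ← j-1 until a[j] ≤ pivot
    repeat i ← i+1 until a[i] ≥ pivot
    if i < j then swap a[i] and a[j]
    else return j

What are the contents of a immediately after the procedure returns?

[6,7,9,6,7,10,10,9]

pivot = a[0] = 9; i = -1, j = 8
j→7 (a[7]=6≤9), i→0 (a[0]=9≥9); i<j, swap → [6,10,10,6,7,9,7,9]
j→6 (a[6]=7≤9), i→1 (a[1]=10≥9); i<j, swap → [6,7,10,6,7,9,10,9]
j→5 (a[5]=9≤9), i→2 (a[2]=10≥9); i<j, swap → [6,7,9,6,7,10,10,9]
j→4, i→5; i≥j, return j=4. a = [6,7,9,6,7,10,10,9]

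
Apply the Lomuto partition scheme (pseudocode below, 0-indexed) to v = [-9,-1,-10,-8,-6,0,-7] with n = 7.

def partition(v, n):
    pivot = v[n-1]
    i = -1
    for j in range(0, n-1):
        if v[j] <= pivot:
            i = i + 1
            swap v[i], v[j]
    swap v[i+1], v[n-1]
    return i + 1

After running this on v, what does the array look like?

pivot=-7, i=-1
j=0: -9≤-7, i=0, swap(0,0) ⇒ [-9,-1,-10,-8,-6,0,-7]
j=1: -1>-7, skip
j=2: -10≤-7, i=1, swap(1,2) ⇒ [-9,-10,-1,-8,-6,0,-7]
j=3: -8≤-7, i=2, swap(2,3) ⇒ [-9,-10,-8,-1,-6,0,-7]
j=4: -6>-7, skip
j=5: 0>-7, skip
swap(3,6) ⇒ [-9,-10,-8,-7,-6,0,-1]; return 3

[-9,-10,-8,-7,-6,0,-1]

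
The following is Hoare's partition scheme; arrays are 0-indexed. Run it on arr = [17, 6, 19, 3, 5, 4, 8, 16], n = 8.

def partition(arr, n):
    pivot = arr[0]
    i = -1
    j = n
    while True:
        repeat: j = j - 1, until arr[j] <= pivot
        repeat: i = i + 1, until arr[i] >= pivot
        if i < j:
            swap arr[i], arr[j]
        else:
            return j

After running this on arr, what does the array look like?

pivot=17
j stops at 7 (16), i stops at 0 (17); swap ⇒ [16, 6, 19, 3, 5, 4, 8, 17]
j stops at 6 (8), i stops at 2 (19); swap ⇒ [16, 6, 8, 3, 5, 4, 19, 17]
j stops at 5, i stops at 6; i≥j ⇒ return 5. arr=[16, 6, 8, 3, 5, 4, 19, 17]

[16, 6, 8, 3, 5, 4, 19, 17]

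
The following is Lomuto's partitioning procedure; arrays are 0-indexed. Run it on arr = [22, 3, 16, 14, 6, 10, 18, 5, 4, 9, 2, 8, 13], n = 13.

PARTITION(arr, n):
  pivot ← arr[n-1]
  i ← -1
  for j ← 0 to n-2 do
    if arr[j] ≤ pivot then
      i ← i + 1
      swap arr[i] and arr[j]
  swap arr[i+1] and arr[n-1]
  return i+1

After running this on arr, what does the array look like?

[3, 6, 10, 5, 4, 9, 2, 8, 13, 16, 18, 14, 22]

pivot=13, i=-1
j=0: 22>13, skip
j=1: 3≤13, i=0, swap(0,1) ⇒ [3, 22, 16, 14, 6, 10, 18, 5, 4, 9, 2, 8, 13]
j=2: 16>13, skip
j=3: 14>13, skip
j=4: 6≤13, i=1, swap(1,4) ⇒ [3, 6, 16, 14, 22, 10, 18, 5, 4, 9, 2, 8, 13]
j=5: 10≤13, i=2, swap(2,5) ⇒ [3, 6, 10, 14, 22, 16, 18, 5, 4, 9, 2, 8, 13]
j=6: 18>13, skip
j=7: 5≤13, i=3, swap(3,7) ⇒ [3, 6, 10, 5, 22, 16, 18, 14, 4, 9, 2, 8, 13]
j=8: 4≤13, i=4, swap(4,8) ⇒ [3, 6, 10, 5, 4, 16, 18, 14, 22, 9, 2, 8, 13]
j=9: 9≤13, i=5, swap(5,9) ⇒ [3, 6, 10, 5, 4, 9, 18, 14, 22, 16, 2, 8, 13]
j=10: 2≤13, i=6, swap(6,10) ⇒ [3, 6, 10, 5, 4, 9, 2, 14, 22, 16, 18, 8, 13]
j=11: 8≤13, i=7, swap(7,11) ⇒ [3, 6, 10, 5, 4, 9, 2, 8, 22, 16, 18, 14, 13]
swap(8,12) ⇒ [3, 6, 10, 5, 4, 9, 2, 8, 13, 16, 18, 14, 22]; return 8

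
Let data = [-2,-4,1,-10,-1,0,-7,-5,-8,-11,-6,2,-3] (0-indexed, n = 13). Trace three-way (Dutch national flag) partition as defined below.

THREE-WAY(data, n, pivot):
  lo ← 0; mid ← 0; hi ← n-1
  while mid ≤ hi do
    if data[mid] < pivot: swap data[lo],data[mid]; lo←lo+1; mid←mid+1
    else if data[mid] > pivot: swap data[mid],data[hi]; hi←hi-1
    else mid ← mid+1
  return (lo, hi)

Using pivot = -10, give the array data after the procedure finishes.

pivot = -10; lo=0, mid=0, hi=12
data[mid]=-2>-10: swap data[0],data[12]; hi=11 → [-3,-4,1,-10,-1,0,-7,-5,-8,-11,-6,2,-2]
data[mid]=-3>-10: swap data[0],data[11]; hi=10 → [2,-4,1,-10,-1,0,-7,-5,-8,-11,-6,-3,-2]
data[mid]=2>-10: swap data[0],data[10]; hi=9 → [-6,-4,1,-10,-1,0,-7,-5,-8,-11,2,-3,-2]
data[mid]=-6>-10: swap data[0],data[9]; hi=8 → [-11,-4,1,-10,-1,0,-7,-5,-8,-6,2,-3,-2]
data[mid]=-11<-10: swap data[0],data[0]; lo=1,mid=1 → [-11,-4,1,-10,-1,0,-7,-5,-8,-6,2,-3,-2]
data[mid]=-4>-10: swap data[1],data[8]; hi=7 → [-11,-8,1,-10,-1,0,-7,-5,-4,-6,2,-3,-2]
data[mid]=-8>-10: swap data[1],data[7]; hi=6 → [-11,-5,1,-10,-1,0,-7,-8,-4,-6,2,-3,-2]
data[mid]=-5>-10: swap data[1],data[6]; hi=5 → [-11,-7,1,-10,-1,0,-5,-8,-4,-6,2,-3,-2]
data[mid]=-7>-10: swap data[1],data[5]; hi=4 → [-11,0,1,-10,-1,-7,-5,-8,-4,-6,2,-3,-2]
data[mid]=0>-10: swap data[1],data[4]; hi=3 → [-11,-1,1,-10,0,-7,-5,-8,-4,-6,2,-3,-2]
data[mid]=-1>-10: swap data[1],data[3]; hi=2 → [-11,-10,1,-1,0,-7,-5,-8,-4,-6,2,-3,-2]
data[mid]=-10=-10: mid=2
data[mid]=1>-10: swap data[2],data[2]; hi=1 → [-11,-10,1,-1,0,-7,-5,-8,-4,-6,2,-3,-2]
end: lo=1, hi=1; data = [-11,-10,1,-1,0,-7,-5,-8,-4,-6,2,-3,-2]

[-11,-10,1,-1,0,-7,-5,-8,-4,-6,2,-3,-2]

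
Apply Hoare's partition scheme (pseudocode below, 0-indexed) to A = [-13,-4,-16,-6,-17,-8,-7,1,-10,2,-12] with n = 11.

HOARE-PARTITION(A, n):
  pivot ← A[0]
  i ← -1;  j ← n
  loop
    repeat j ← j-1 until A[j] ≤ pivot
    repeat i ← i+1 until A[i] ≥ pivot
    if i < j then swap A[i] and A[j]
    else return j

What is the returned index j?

1

pivot = A[0] = -13; i = -1, j = 11
j→4 (A[4]=-17≤-13), i→0 (A[0]=-13≥-13); i<j, swap → [-17,-4,-16,-6,-13,-8,-7,1,-10,2,-12]
j→2 (A[2]=-16≤-13), i→1 (A[1]=-4≥-13); i<j, swap → [-17,-16,-4,-6,-13,-8,-7,1,-10,2,-12]
j→1, i→2; i≥j, return j=1. A = [-17,-16,-4,-6,-13,-8,-7,1,-10,2,-12]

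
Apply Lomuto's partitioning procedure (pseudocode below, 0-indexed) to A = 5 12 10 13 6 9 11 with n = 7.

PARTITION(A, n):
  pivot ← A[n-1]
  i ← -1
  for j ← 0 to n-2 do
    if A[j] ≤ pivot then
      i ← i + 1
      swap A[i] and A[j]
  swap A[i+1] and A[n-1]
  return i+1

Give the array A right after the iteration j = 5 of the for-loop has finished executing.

5 10 6 9 12 13 11

pivot = A[6] = 11; i = -1
j=0: A[0]=5 ≤ 11 → i=0, swap A[0],A[0] (no change) → 5 12 10 13 6 9 11
j=1: A[1]=12 > 11 → no swap
j=2: A[2]=10 ≤ 11 → i=1, swap A[1],A[2] → 5 10 12 13 6 9 11
j=3: A[3]=13 > 11 → no swap
j=4: A[4]=6 ≤ 11 → i=2, swap A[2],A[4] → 5 10 6 13 12 9 11
j=5: A[5]=9 ≤ 11 → i=3, swap A[3],A[5] → 5 10 6 9 12 13 11
(after j=5) A = 5 10 6 9 12 13 11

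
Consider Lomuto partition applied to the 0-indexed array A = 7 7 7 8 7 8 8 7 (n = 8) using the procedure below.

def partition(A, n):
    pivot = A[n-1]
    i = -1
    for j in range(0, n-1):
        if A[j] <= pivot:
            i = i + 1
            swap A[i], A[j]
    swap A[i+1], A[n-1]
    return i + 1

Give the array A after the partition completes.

pivot=7, i=-1
j=0: 7≤7, i=0, swap(0,0) ⇒ 7 7 7 8 7 8 8 7
j=1: 7≤7, i=1, swap(1,1) ⇒ 7 7 7 8 7 8 8 7
j=2: 7≤7, i=2, swap(2,2) ⇒ 7 7 7 8 7 8 8 7
j=3: 8>7, skip
j=4: 7≤7, i=3, swap(3,4) ⇒ 7 7 7 7 8 8 8 7
j=5: 8>7, skip
j=6: 8>7, skip
swap(4,7) ⇒ 7 7 7 7 7 8 8 8; return 4

7 7 7 7 7 8 8 8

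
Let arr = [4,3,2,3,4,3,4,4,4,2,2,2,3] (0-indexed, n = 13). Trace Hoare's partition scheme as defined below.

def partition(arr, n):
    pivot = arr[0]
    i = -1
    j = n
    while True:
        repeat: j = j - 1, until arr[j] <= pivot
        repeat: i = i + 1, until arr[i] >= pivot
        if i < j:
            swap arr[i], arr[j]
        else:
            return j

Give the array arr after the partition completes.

[3,3,2,3,2,3,2,2,4,4,4,4,4]

pivot = arr[0] = 4; i = -1, j = 13
j→12 (arr[12]=3≤4), i→0 (arr[0]=4≥4); i<j, swap → [3,3,2,3,4,3,4,4,4,2,2,2,4]
j→11 (arr[11]=2≤4), i→4 (arr[4]=4≥4); i<j, swap → [3,3,2,3,2,3,4,4,4,2,2,4,4]
j→10 (arr[10]=2≤4), i→6 (arr[6]=4≥4); i<j, swap → [3,3,2,3,2,3,2,4,4,2,4,4,4]
j→9 (arr[9]=2≤4), i→7 (arr[7]=4≥4); i<j, swap → [3,3,2,3,2,3,2,2,4,4,4,4,4]
j→8, i→8; i≥j, return j=8. arr = [3,3,2,3,2,3,2,2,4,4,4,4,4]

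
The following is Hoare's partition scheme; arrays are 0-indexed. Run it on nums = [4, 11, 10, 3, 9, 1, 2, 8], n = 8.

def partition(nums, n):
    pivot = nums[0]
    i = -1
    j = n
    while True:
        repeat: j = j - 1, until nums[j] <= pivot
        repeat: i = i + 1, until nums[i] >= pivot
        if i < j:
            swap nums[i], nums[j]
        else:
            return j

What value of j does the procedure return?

pivot=4
j stops at 6 (2), i stops at 0 (4); swap ⇒ [2, 11, 10, 3, 9, 1, 4, 8]
j stops at 5 (1), i stops at 1 (11); swap ⇒ [2, 1, 10, 3, 9, 11, 4, 8]
j stops at 3 (3), i stops at 2 (10); swap ⇒ [2, 1, 3, 10, 9, 11, 4, 8]
j stops at 2, i stops at 3; i≥j ⇒ return 2. nums=[2, 1, 3, 10, 9, 11, 4, 8]

2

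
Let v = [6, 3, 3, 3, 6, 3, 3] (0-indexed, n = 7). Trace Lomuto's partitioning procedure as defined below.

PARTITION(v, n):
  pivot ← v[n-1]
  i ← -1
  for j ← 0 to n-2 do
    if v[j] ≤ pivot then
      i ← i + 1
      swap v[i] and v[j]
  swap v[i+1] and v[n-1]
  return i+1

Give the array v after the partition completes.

pivot = v[6] = 3; i = -1
j=0: v[0]=6 > 3 → no swap
j=1: v[1]=3 ≤ 3 → i=0, swap v[0],v[1] → [3, 6, 3, 3, 6, 3, 3]
j=2: v[2]=3 ≤ 3 → i=1, swap v[1],v[2] → [3, 3, 6, 3, 6, 3, 3]
j=3: v[3]=3 ≤ 3 → i=2, swap v[2],v[3] → [3, 3, 3, 6, 6, 3, 3]
j=4: v[4]=6 > 3 → no swap
j=5: v[5]=3 ≤ 3 → i=3, swap v[3],v[5] → [3, 3, 3, 3, 6, 6, 3]
final swap v[4],v[6] → [3, 3, 3, 3, 3, 6, 6]; return 4

[3, 3, 3, 3, 3, 6, 6]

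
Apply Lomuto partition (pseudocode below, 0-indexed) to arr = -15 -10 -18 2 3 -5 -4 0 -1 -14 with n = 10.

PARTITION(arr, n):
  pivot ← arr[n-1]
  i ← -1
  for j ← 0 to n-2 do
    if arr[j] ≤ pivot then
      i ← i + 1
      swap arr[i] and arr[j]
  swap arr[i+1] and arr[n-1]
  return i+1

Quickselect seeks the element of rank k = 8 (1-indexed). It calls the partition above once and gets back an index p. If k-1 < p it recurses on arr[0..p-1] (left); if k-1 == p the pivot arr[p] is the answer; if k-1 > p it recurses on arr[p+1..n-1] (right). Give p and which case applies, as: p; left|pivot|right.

pivot=-14, i=-1
j=0: -15≤-14, i=0, swap(0,0) ⇒ -15 -10 -18 2 3 -5 -4 0 -1 -14
j=1: -10>-14, skip
j=2: -18≤-14, i=1, swap(1,2) ⇒ -15 -18 -10 2 3 -5 -4 0 -1 -14
j=3: 2>-14, skip
j=4: 3>-14, skip
j=5: -5>-14, skip
j=6: -4>-14, skip
j=7: 0>-14, skip
j=8: -1>-14, skip
swap(2,9) ⇒ -15 -18 -14 2 3 -5 -4 0 -1 -10; return 2
p = 2; k-1 = 7 > 2 ⇒ right

2; right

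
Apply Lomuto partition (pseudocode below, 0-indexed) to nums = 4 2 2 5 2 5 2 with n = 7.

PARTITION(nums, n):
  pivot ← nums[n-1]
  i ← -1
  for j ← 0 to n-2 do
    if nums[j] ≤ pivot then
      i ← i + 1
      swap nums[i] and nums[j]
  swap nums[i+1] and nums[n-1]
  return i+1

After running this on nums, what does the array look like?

pivot=2, i=-1
j=0: 4>2, skip
j=1: 2≤2, i=0, swap(0,1) ⇒ 2 4 2 5 2 5 2
j=2: 2≤2, i=1, swap(1,2) ⇒ 2 2 4 5 2 5 2
j=3: 5>2, skip
j=4: 2≤2, i=2, swap(2,4) ⇒ 2 2 2 5 4 5 2
j=5: 5>2, skip
swap(3,6) ⇒ 2 2 2 2 4 5 5; return 3

2 2 2 2 4 5 5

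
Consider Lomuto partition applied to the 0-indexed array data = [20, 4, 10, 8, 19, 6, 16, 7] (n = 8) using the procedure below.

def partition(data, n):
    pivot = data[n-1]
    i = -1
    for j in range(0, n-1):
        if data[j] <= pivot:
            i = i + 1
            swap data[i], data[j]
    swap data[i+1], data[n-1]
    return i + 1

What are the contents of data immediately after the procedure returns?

pivot = data[7] = 7; i = -1
j=0: data[0]=20 > 7 → no swap
j=1: data[1]=4 ≤ 7 → i=0, swap data[0],data[1] → [4, 20, 10, 8, 19, 6, 16, 7]
j=2: data[2]=10 > 7 → no swap
j=3: data[3]=8 > 7 → no swap
j=4: data[4]=19 > 7 → no swap
j=5: data[5]=6 ≤ 7 → i=1, swap data[1],data[5] → [4, 6, 10, 8, 19, 20, 16, 7]
j=6: data[6]=16 > 7 → no swap
final swap data[2],data[7] → [4, 6, 7, 8, 19, 20, 16, 10]; return 2

[4, 6, 7, 8, 19, 20, 16, 10]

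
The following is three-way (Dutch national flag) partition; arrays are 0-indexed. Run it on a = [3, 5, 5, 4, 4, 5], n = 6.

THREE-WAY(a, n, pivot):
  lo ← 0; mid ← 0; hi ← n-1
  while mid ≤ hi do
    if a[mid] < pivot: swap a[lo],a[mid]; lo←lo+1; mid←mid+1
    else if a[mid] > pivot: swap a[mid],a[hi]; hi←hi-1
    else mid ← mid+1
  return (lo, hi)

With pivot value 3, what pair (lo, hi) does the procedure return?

(0, 0)

pivot = 3; lo=0, mid=0, hi=5
a[mid]=3=3: mid=1
a[mid]=5>3: swap a[1],a[5]; hi=4 → [3, 5, 5, 4, 4, 5]
a[mid]=5>3: swap a[1],a[4]; hi=3 → [3, 4, 5, 4, 5, 5]
a[mid]=4>3: swap a[1],a[3]; hi=2 → [3, 4, 5, 4, 5, 5]
a[mid]=4>3: swap a[1],a[2]; hi=1 → [3, 5, 4, 4, 5, 5]
a[mid]=5>3: swap a[1],a[1]; hi=0 → [3, 5, 4, 4, 5, 5]
end: lo=0, hi=0; a = [3, 5, 4, 4, 5, 5]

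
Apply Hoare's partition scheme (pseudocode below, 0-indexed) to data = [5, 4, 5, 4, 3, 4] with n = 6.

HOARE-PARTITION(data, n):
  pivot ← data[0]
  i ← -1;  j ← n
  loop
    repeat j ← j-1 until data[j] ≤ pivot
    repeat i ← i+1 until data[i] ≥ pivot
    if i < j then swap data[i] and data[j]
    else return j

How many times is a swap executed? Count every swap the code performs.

pivot = data[0] = 5; i = -1, j = 6
j→5 (data[5]=4≤5), i→0 (data[0]=5≥5); i<j, swap → [4, 4, 5, 4, 3, 5]
j→4 (data[4]=3≤5), i→2 (data[2]=5≥5); i<j, swap → [4, 4, 3, 4, 5, 5]
j→3, i→4; i≥j, return j=3. data = [4, 4, 3, 4, 5, 5]

2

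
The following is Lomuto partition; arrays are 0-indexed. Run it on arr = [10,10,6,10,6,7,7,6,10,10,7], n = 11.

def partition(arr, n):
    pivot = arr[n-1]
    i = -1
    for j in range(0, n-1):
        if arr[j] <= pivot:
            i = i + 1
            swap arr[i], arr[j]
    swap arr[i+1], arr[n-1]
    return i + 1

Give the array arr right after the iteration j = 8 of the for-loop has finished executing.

[6,6,7,7,6,10,10,10,10,10,7]

pivot=7, i=-1
j=0: 10>7, skip
j=1: 10>7, skip
j=2: 6≤7, i=0, swap(0,2) ⇒ [6,10,10,10,6,7,7,6,10,10,7]
j=3: 10>7, skip
j=4: 6≤7, i=1, swap(1,4) ⇒ [6,6,10,10,10,7,7,6,10,10,7]
j=5: 7≤7, i=2, swap(2,5) ⇒ [6,6,7,10,10,10,7,6,10,10,7]
j=6: 7≤7, i=3, swap(3,6) ⇒ [6,6,7,7,10,10,10,6,10,10,7]
j=7: 6≤7, i=4, swap(4,7) ⇒ [6,6,7,7,6,10,10,10,10,10,7]
j=8: 10>7, skip
(after j=8) arr = [6,6,7,7,6,10,10,10,10,10,7]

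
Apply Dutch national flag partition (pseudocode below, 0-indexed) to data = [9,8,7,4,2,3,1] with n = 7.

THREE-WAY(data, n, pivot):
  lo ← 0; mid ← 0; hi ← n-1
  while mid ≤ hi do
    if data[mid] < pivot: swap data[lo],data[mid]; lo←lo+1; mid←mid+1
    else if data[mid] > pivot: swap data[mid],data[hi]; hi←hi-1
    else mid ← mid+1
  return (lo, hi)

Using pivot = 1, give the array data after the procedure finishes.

[1,7,4,2,3,8,9]

pivot = 1; lo=0, mid=0, hi=6
data[mid]=9>1: swap data[0],data[6]; hi=5 → [1,8,7,4,2,3,9]
data[mid]=1=1: mid=1
data[mid]=8>1: swap data[1],data[5]; hi=4 → [1,3,7,4,2,8,9]
data[mid]=3>1: swap data[1],data[4]; hi=3 → [1,2,7,4,3,8,9]
data[mid]=2>1: swap data[1],data[3]; hi=2 → [1,4,7,2,3,8,9]
data[mid]=4>1: swap data[1],data[2]; hi=1 → [1,7,4,2,3,8,9]
data[mid]=7>1: swap data[1],data[1]; hi=0 → [1,7,4,2,3,8,9]
end: lo=0, hi=0; data = [1,7,4,2,3,8,9]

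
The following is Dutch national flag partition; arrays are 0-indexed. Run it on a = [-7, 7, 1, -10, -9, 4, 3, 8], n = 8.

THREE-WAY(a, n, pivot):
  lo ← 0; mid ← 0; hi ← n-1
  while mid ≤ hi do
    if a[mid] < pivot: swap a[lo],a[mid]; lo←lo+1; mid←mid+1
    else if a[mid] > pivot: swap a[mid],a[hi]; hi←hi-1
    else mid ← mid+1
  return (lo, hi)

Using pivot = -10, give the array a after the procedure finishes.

lo=0 mid=0 hi=7
-7>-10: swap(0,7), hi=6 ⇒ [8, 7, 1, -10, -9, 4, 3, -7]
8>-10: swap(0,6), hi=5 ⇒ [3, 7, 1, -10, -9, 4, 8, -7]
3>-10: swap(0,5), hi=4 ⇒ [4, 7, 1, -10, -9, 3, 8, -7]
4>-10: swap(0,4), hi=3 ⇒ [-9, 7, 1, -10, 4, 3, 8, -7]
-9>-10: swap(0,3), hi=2 ⇒ [-10, 7, 1, -9, 4, 3, 8, -7]
-10=-10: mid=1
7>-10: swap(1,2), hi=1 ⇒ [-10, 1, 7, -9, 4, 3, 8, -7]
1>-10: swap(1,1), hi=0 ⇒ [-10, 1, 7, -9, 4, 3, 8, -7]
done. lo=0 hi=0; a=[-10, 1, 7, -9, 4, 3, 8, -7]

[-10, 1, 7, -9, 4, 3, 8, -7]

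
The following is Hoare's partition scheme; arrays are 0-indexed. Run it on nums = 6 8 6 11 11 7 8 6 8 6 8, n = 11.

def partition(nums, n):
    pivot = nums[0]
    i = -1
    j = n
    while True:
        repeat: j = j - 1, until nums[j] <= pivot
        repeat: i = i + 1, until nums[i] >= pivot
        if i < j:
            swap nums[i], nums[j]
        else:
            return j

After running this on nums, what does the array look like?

pivot = nums[0] = 6; i = -1, j = 11
j→9 (nums[9]=6≤6), i→0 (nums[0]=6≥6); i<j, swap → 6 8 6 11 11 7 8 6 8 6 8
j→7 (nums[7]=6≤6), i→1 (nums[1]=8≥6); i<j, swap → 6 6 6 11 11 7 8 8 8 6 8
j→2, i→2; i≥j, return j=2. nums = 6 6 6 11 11 7 8 8 8 6 8

6 6 6 11 11 7 8 8 8 6 8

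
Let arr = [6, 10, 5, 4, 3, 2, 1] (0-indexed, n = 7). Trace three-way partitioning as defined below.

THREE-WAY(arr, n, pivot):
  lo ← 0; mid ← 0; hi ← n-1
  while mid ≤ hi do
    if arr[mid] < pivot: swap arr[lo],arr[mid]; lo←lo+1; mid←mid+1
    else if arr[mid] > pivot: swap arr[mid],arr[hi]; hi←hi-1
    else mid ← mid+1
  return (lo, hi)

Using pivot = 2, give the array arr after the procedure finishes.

[1, 2, 4, 3, 5, 10, 6]

pivot = 2; lo=0, mid=0, hi=6
arr[mid]=6>2: swap arr[0],arr[6]; hi=5 → [1, 10, 5, 4, 3, 2, 6]
arr[mid]=1<2: swap arr[0],arr[0]; lo=1,mid=1 → [1, 10, 5, 4, 3, 2, 6]
arr[mid]=10>2: swap arr[1],arr[5]; hi=4 → [1, 2, 5, 4, 3, 10, 6]
arr[mid]=2=2: mid=2
arr[mid]=5>2: swap arr[2],arr[4]; hi=3 → [1, 2, 3, 4, 5, 10, 6]
arr[mid]=3>2: swap arr[2],arr[3]; hi=2 → [1, 2, 4, 3, 5, 10, 6]
arr[mid]=4>2: swap arr[2],arr[2]; hi=1 → [1, 2, 4, 3, 5, 10, 6]
end: lo=1, hi=1; arr = [1, 2, 4, 3, 5, 10, 6]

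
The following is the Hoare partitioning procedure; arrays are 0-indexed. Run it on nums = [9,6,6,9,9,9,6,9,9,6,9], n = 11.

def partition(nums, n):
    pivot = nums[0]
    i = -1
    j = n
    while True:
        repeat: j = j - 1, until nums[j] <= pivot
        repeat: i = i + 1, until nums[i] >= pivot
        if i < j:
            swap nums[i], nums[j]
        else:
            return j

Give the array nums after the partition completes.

[9,6,6,6,9,9,6,9,9,9,9]

pivot = nums[0] = 9; i = -1, j = 11
j→10 (nums[10]=9≤9), i→0 (nums[0]=9≥9); i<j, swap → [9,6,6,9,9,9,6,9,9,6,9]
j→9 (nums[9]=6≤9), i→3 (nums[3]=9≥9); i<j, swap → [9,6,6,6,9,9,6,9,9,9,9]
j→8 (nums[8]=9≤9), i→4 (nums[4]=9≥9); i<j, swap → [9,6,6,6,9,9,6,9,9,9,9]
j→7 (nums[7]=9≤9), i→5 (nums[5]=9≥9); i<j, swap → [9,6,6,6,9,9,6,9,9,9,9]
j→6, i→7; i≥j, return j=6. nums = [9,6,6,6,9,9,6,9,9,9,9]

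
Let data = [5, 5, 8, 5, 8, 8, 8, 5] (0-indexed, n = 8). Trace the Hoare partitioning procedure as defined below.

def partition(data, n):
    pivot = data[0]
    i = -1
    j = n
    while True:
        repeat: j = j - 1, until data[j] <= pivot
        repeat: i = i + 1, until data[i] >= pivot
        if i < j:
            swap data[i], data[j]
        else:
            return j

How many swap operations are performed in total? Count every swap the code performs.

pivot = data[0] = 5; i = -1, j = 8
j→7 (data[7]=5≤5), i→0 (data[0]=5≥5); i<j, swap → [5, 5, 8, 5, 8, 8, 8, 5]
j→3 (data[3]=5≤5), i→1 (data[1]=5≥5); i<j, swap → [5, 5, 8, 5, 8, 8, 8, 5]
j→1, i→2; i≥j, return j=1. data = [5, 5, 8, 5, 8, 8, 8, 5]

2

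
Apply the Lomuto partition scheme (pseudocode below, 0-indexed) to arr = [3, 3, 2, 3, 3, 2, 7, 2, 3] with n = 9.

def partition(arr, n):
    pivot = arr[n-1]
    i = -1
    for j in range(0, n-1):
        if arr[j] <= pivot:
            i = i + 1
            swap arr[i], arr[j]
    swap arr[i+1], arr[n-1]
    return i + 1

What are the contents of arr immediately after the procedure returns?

pivot=3, i=-1
j=0: 3≤3, i=0, swap(0,0) ⇒ [3, 3, 2, 3, 3, 2, 7, 2, 3]
j=1: 3≤3, i=1, swap(1,1) ⇒ [3, 3, 2, 3, 3, 2, 7, 2, 3]
j=2: 2≤3, i=2, swap(2,2) ⇒ [3, 3, 2, 3, 3, 2, 7, 2, 3]
j=3: 3≤3, i=3, swap(3,3) ⇒ [3, 3, 2, 3, 3, 2, 7, 2, 3]
j=4: 3≤3, i=4, swap(4,4) ⇒ [3, 3, 2, 3, 3, 2, 7, 2, 3]
j=5: 2≤3, i=5, swap(5,5) ⇒ [3, 3, 2, 3, 3, 2, 7, 2, 3]
j=6: 7>3, skip
j=7: 2≤3, i=6, swap(6,7) ⇒ [3, 3, 2, 3, 3, 2, 2, 7, 3]
swap(7,8) ⇒ [3, 3, 2, 3, 3, 2, 2, 3, 7]; return 7

[3, 3, 2, 3, 3, 2, 2, 3, 7]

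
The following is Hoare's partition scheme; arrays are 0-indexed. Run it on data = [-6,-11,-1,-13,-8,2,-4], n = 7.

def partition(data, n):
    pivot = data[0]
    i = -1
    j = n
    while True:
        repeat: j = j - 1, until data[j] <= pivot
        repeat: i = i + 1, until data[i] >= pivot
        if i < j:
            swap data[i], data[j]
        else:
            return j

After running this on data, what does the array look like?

pivot=-6
j stops at 4 (-8), i stops at 0 (-6); swap ⇒ [-8,-11,-1,-13,-6,2,-4]
j stops at 3 (-13), i stops at 2 (-1); swap ⇒ [-8,-11,-13,-1,-6,2,-4]
j stops at 2, i stops at 3; i≥j ⇒ return 2. data=[-8,-11,-13,-1,-6,2,-4]

[-8,-11,-13,-1,-6,2,-4]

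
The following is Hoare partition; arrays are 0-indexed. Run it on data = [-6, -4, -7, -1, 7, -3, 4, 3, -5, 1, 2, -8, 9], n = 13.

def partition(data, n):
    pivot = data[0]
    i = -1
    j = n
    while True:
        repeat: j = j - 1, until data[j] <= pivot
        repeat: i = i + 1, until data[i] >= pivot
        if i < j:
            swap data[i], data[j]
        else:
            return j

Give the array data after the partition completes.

[-8, -7, -4, -1, 7, -3, 4, 3, -5, 1, 2, -6, 9]

pivot = data[0] = -6; i = -1, j = 13
j→11 (data[11]=-8≤-6), i→0 (data[0]=-6≥-6); i<j, swap → [-8, -4, -7, -1, 7, -3, 4, 3, -5, 1, 2, -6, 9]
j→2 (data[2]=-7≤-6), i→1 (data[1]=-4≥-6); i<j, swap → [-8, -7, -4, -1, 7, -3, 4, 3, -5, 1, 2, -6, 9]
j→1, i→2; i≥j, return j=1. data = [-8, -7, -4, -1, 7, -3, 4, 3, -5, 1, 2, -6, 9]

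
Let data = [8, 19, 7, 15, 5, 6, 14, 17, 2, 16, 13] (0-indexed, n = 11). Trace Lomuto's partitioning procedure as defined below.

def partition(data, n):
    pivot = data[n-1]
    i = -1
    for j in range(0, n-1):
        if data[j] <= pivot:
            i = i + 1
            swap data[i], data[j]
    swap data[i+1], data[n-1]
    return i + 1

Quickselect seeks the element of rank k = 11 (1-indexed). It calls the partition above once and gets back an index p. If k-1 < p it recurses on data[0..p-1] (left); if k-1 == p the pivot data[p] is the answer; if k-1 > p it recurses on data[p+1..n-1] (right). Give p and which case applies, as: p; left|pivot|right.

pivot = data[10] = 13; i = -1
j=0: data[0]=8 ≤ 13 → i=0, swap data[0],data[0] (no change) → [8, 19, 7, 15, 5, 6, 14, 17, 2, 16, 13]
j=1: data[1]=19 > 13 → no swap
j=2: data[2]=7 ≤ 13 → i=1, swap data[1],data[2] → [8, 7, 19, 15, 5, 6, 14, 17, 2, 16, 13]
j=3: data[3]=15 > 13 → no swap
j=4: data[4]=5 ≤ 13 → i=2, swap data[2],data[4] → [8, 7, 5, 15, 19, 6, 14, 17, 2, 16, 13]
j=5: data[5]=6 ≤ 13 → i=3, swap data[3],data[5] → [8, 7, 5, 6, 19, 15, 14, 17, 2, 16, 13]
j=6: data[6]=14 > 13 → no swap
j=7: data[7]=17 > 13 → no swap
j=8: data[8]=2 ≤ 13 → i=4, swap data[4],data[8] → [8, 7, 5, 6, 2, 15, 14, 17, 19, 16, 13]
j=9: data[9]=16 > 13 → no swap
final swap data[5],data[10] → [8, 7, 5, 6, 2, 13, 14, 17, 19, 16, 15]; return 5
p = 5; k-1 = 10 > 5 ⇒ right

5; right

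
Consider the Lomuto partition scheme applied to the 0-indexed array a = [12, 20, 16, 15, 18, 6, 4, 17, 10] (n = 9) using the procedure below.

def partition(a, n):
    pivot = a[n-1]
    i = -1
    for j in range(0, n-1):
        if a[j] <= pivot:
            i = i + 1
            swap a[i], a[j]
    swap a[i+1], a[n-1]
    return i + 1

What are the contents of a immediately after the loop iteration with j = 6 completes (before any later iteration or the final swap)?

pivot = a[8] = 10; i = -1
j=0: a[0]=12 > 10 → no swap
j=1: a[1]=20 > 10 → no swap
j=2: a[2]=16 > 10 → no swap
j=3: a[3]=15 > 10 → no swap
j=4: a[4]=18 > 10 → no swap
j=5: a[5]=6 ≤ 10 → i=0, swap a[0],a[5] → [6, 20, 16, 15, 18, 12, 4, 17, 10]
j=6: a[6]=4 ≤ 10 → i=1, swap a[1],a[6] → [6, 4, 16, 15, 18, 12, 20, 17, 10]
(after j=6) a = [6, 4, 16, 15, 18, 12, 20, 17, 10]

[6, 4, 16, 15, 18, 12, 20, 17, 10]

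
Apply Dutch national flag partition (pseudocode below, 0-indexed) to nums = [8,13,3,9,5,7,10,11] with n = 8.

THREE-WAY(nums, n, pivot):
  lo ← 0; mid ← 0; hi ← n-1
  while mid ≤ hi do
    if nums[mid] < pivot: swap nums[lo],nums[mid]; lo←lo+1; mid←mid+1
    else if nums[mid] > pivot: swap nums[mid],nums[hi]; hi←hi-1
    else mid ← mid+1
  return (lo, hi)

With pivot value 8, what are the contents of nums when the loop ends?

[7,3,5,8,9,10,11,13]

pivot = 8; lo=0, mid=0, hi=7
nums[mid]=8=8: mid=1
nums[mid]=13>8: swap nums[1],nums[7]; hi=6 → [8,11,3,9,5,7,10,13]
nums[mid]=11>8: swap nums[1],nums[6]; hi=5 → [8,10,3,9,5,7,11,13]
nums[mid]=10>8: swap nums[1],nums[5]; hi=4 → [8,7,3,9,5,10,11,13]
nums[mid]=7<8: swap nums[0],nums[1]; lo=1,mid=2 → [7,8,3,9,5,10,11,13]
nums[mid]=3<8: swap nums[1],nums[2]; lo=2,mid=3 → [7,3,8,9,5,10,11,13]
nums[mid]=9>8: swap nums[3],nums[4]; hi=3 → [7,3,8,5,9,10,11,13]
nums[mid]=5<8: swap nums[2],nums[3]; lo=3,mid=4 → [7,3,5,8,9,10,11,13]
end: lo=3, hi=3; nums = [7,3,5,8,9,10,11,13]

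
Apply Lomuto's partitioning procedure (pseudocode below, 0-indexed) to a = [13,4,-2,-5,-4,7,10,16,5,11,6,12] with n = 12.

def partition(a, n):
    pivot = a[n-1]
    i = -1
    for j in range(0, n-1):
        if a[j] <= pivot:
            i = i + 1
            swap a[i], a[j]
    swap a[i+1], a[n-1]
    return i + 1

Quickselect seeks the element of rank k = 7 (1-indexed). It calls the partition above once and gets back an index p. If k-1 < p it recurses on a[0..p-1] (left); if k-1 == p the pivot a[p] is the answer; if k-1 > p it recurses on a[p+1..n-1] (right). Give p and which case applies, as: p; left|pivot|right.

pivot=12, i=-1
j=0: 13>12, skip
j=1: 4≤12, i=0, swap(0,1) ⇒ [4,13,-2,-5,-4,7,10,16,5,11,6,12]
j=2: -2≤12, i=1, swap(1,2) ⇒ [4,-2,13,-5,-4,7,10,16,5,11,6,12]
j=3: -5≤12, i=2, swap(2,3) ⇒ [4,-2,-5,13,-4,7,10,16,5,11,6,12]
j=4: -4≤12, i=3, swap(3,4) ⇒ [4,-2,-5,-4,13,7,10,16,5,11,6,12]
j=5: 7≤12, i=4, swap(4,5) ⇒ [4,-2,-5,-4,7,13,10,16,5,11,6,12]
j=6: 10≤12, i=5, swap(5,6) ⇒ [4,-2,-5,-4,7,10,13,16,5,11,6,12]
j=7: 16>12, skip
j=8: 5≤12, i=6, swap(6,8) ⇒ [4,-2,-5,-4,7,10,5,16,13,11,6,12]
j=9: 11≤12, i=7, swap(7,9) ⇒ [4,-2,-5,-4,7,10,5,11,13,16,6,12]
j=10: 6≤12, i=8, swap(8,10) ⇒ [4,-2,-5,-4,7,10,5,11,6,16,13,12]
swap(9,11) ⇒ [4,-2,-5,-4,7,10,5,11,6,12,13,16]; return 9
p = 9; k-1 = 6 < 9 ⇒ left

9; left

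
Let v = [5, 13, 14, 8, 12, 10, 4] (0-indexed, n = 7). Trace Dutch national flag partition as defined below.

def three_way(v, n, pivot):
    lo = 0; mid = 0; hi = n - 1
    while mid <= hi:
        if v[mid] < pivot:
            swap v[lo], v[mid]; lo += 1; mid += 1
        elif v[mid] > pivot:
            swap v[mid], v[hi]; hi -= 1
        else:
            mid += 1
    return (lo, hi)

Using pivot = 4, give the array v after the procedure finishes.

pivot = 4; lo=0, mid=0, hi=6
v[mid]=5>4: swap v[0],v[6]; hi=5 → [4, 13, 14, 8, 12, 10, 5]
v[mid]=4=4: mid=1
v[mid]=13>4: swap v[1],v[5]; hi=4 → [4, 10, 14, 8, 12, 13, 5]
v[mid]=10>4: swap v[1],v[4]; hi=3 → [4, 12, 14, 8, 10, 13, 5]
v[mid]=12>4: swap v[1],v[3]; hi=2 → [4, 8, 14, 12, 10, 13, 5]
v[mid]=8>4: swap v[1],v[2]; hi=1 → [4, 14, 8, 12, 10, 13, 5]
v[mid]=14>4: swap v[1],v[1]; hi=0 → [4, 14, 8, 12, 10, 13, 5]
end: lo=0, hi=0; v = [4, 14, 8, 12, 10, 13, 5]

[4, 14, 8, 12, 10, 13, 5]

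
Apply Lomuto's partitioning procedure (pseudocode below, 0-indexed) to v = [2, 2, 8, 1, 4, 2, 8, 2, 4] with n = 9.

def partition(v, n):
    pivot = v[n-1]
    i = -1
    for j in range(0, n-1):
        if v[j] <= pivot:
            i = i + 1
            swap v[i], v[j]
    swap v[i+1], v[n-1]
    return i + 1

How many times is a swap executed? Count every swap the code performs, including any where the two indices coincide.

7

pivot=4, i=-1
j=0: 2≤4, i=0, swap(0,0) ⇒ [2, 2, 8, 1, 4, 2, 8, 2, 4]
j=1: 2≤4, i=1, swap(1,1) ⇒ [2, 2, 8, 1, 4, 2, 8, 2, 4]
j=2: 8>4, skip
j=3: 1≤4, i=2, swap(2,3) ⇒ [2, 2, 1, 8, 4, 2, 8, 2, 4]
j=4: 4≤4, i=3, swap(3,4) ⇒ [2, 2, 1, 4, 8, 2, 8, 2, 4]
j=5: 2≤4, i=4, swap(4,5) ⇒ [2, 2, 1, 4, 2, 8, 8, 2, 4]
j=6: 8>4, skip
j=7: 2≤4, i=5, swap(5,7) ⇒ [2, 2, 1, 4, 2, 2, 8, 8, 4]
swap(6,8) ⇒ [2, 2, 1, 4, 2, 2, 4, 8, 8]; return 6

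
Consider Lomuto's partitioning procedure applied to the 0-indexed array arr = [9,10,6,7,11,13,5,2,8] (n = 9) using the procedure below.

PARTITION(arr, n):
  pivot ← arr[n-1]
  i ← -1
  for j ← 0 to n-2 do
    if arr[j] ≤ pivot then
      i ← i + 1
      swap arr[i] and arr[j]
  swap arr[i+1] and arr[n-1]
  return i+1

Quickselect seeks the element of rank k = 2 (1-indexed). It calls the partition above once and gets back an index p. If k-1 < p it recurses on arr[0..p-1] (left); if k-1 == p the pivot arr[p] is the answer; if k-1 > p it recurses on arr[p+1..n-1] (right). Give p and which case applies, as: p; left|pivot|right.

4; left

pivot=8, i=-1
j=0: 9>8, skip
j=1: 10>8, skip
j=2: 6≤8, i=0, swap(0,2) ⇒ [6,10,9,7,11,13,5,2,8]
j=3: 7≤8, i=1, swap(1,3) ⇒ [6,7,9,10,11,13,5,2,8]
j=4: 11>8, skip
j=5: 13>8, skip
j=6: 5≤8, i=2, swap(2,6) ⇒ [6,7,5,10,11,13,9,2,8]
j=7: 2≤8, i=3, swap(3,7) ⇒ [6,7,5,2,11,13,9,10,8]
swap(4,8) ⇒ [6,7,5,2,8,13,9,10,11]; return 4
p = 4; k-1 = 1 < 4 ⇒ left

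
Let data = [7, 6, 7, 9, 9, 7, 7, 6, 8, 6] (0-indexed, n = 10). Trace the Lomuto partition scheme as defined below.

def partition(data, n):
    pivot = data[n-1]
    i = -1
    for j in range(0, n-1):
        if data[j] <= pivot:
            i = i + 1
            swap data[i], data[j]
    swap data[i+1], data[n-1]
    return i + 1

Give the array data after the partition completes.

pivot = data[9] = 6; i = -1
j=0: data[0]=7 > 6 → no swap
j=1: data[1]=6 ≤ 6 → i=0, swap data[0],data[1] → [6, 7, 7, 9, 9, 7, 7, 6, 8, 6]
j=2: data[2]=7 > 6 → no swap
j=3: data[3]=9 > 6 → no swap
j=4: data[4]=9 > 6 → no swap
j=5: data[5]=7 > 6 → no swap
j=6: data[6]=7 > 6 → no swap
j=7: data[7]=6 ≤ 6 → i=1, swap data[1],data[7] → [6, 6, 7, 9, 9, 7, 7, 7, 8, 6]
j=8: data[8]=8 > 6 → no swap
final swap data[2],data[9] → [6, 6, 6, 9, 9, 7, 7, 7, 8, 7]; return 2

[6, 6, 6, 9, 9, 7, 7, 7, 8, 7]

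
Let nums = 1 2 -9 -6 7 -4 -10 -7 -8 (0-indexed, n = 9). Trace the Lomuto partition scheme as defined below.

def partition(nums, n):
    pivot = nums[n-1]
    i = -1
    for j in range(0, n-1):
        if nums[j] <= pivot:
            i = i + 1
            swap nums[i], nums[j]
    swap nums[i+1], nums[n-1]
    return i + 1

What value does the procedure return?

pivot=-8, i=-1
j=0: 1>-8, skip
j=1: 2>-8, skip
j=2: -9≤-8, i=0, swap(0,2) ⇒ -9 2 1 -6 7 -4 -10 -7 -8
j=3: -6>-8, skip
j=4: 7>-8, skip
j=5: -4>-8, skip
j=6: -10≤-8, i=1, swap(1,6) ⇒ -9 -10 1 -6 7 -4 2 -7 -8
j=7: -7>-8, skip
swap(2,8) ⇒ -9 -10 -8 -6 7 -4 2 -7 1; return 2

2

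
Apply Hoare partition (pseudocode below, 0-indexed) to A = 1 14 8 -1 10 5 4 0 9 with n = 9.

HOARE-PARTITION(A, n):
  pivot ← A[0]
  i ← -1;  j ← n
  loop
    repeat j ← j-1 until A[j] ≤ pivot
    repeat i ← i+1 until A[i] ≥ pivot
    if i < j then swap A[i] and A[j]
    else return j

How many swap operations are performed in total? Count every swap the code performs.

2

pivot = A[0] = 1; i = -1, j = 9
j→7 (A[7]=0≤1), i→0 (A[0]=1≥1); i<j, swap → 0 14 8 -1 10 5 4 1 9
j→3 (A[3]=-1≤1), i→1 (A[1]=14≥1); i<j, swap → 0 -1 8 14 10 5 4 1 9
j→1, i→2; i≥j, return j=1. A = 0 -1 8 14 10 5 4 1 9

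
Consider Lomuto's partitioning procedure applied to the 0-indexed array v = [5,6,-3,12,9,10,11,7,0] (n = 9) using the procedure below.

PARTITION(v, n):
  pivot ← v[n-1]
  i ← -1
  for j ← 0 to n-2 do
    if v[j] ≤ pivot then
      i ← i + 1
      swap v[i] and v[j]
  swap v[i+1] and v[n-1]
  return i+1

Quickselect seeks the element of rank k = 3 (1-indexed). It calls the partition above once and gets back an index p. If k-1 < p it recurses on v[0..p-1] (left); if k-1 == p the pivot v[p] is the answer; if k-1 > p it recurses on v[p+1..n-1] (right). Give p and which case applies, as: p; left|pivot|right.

1; right

pivot = v[8] = 0; i = -1
j=0: v[0]=5 > 0 → no swap
j=1: v[1]=6 > 0 → no swap
j=2: v[2]=-3 ≤ 0 → i=0, swap v[0],v[2] → [-3,6,5,12,9,10,11,7,0]
j=3: v[3]=12 > 0 → no swap
j=4: v[4]=9 > 0 → no swap
j=5: v[5]=10 > 0 → no swap
j=6: v[6]=11 > 0 → no swap
j=7: v[7]=7 > 0 → no swap
final swap v[1],v[8] → [-3,0,5,12,9,10,11,7,6]; return 1
p = 1; k-1 = 2 > 1 ⇒ right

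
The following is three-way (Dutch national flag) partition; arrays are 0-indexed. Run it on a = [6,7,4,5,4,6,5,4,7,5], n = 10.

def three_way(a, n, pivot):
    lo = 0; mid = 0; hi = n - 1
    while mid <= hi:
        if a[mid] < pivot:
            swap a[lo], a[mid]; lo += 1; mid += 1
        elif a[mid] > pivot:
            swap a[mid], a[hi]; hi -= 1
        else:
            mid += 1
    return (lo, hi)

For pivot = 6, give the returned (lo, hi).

(6, 7)

pivot = 6; lo=0, mid=0, hi=9
a[mid]=6=6: mid=1
a[mid]=7>6: swap a[1],a[9]; hi=8 → [6,5,4,5,4,6,5,4,7,7]
a[mid]=5<6: swap a[0],a[1]; lo=1,mid=2 → [5,6,4,5,4,6,5,4,7,7]
a[mid]=4<6: swap a[1],a[2]; lo=2,mid=3 → [5,4,6,5,4,6,5,4,7,7]
a[mid]=5<6: swap a[2],a[3]; lo=3,mid=4 → [5,4,5,6,4,6,5,4,7,7]
a[mid]=4<6: swap a[3],a[4]; lo=4,mid=5 → [5,4,5,4,6,6,5,4,7,7]
a[mid]=6=6: mid=6
a[mid]=5<6: swap a[4],a[6]; lo=5,mid=7 → [5,4,5,4,5,6,6,4,7,7]
a[mid]=4<6: swap a[5],a[7]; lo=6,mid=8 → [5,4,5,4,5,4,6,6,7,7]
a[mid]=7>6: swap a[8],a[8]; hi=7 → [5,4,5,4,5,4,6,6,7,7]
end: lo=6, hi=7; a = [5,4,5,4,5,4,6,6,7,7]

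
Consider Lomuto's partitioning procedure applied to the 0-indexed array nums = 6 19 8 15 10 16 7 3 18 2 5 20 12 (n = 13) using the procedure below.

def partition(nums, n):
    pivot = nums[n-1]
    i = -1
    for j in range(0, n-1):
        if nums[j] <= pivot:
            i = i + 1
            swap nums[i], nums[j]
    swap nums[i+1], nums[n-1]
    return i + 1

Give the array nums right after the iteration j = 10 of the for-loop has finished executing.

6 8 10 7 3 2 5 19 18 16 15 20 12

pivot = nums[12] = 12; i = -1
j=0: nums[0]=6 ≤ 12 → i=0, swap nums[0],nums[0] (no change) → 6 19 8 15 10 16 7 3 18 2 5 20 12
j=1: nums[1]=19 > 12 → no swap
j=2: nums[2]=8 ≤ 12 → i=1, swap nums[1],nums[2] → 6 8 19 15 10 16 7 3 18 2 5 20 12
j=3: nums[3]=15 > 12 → no swap
j=4: nums[4]=10 ≤ 12 → i=2, swap nums[2],nums[4] → 6 8 10 15 19 16 7 3 18 2 5 20 12
j=5: nums[5]=16 > 12 → no swap
j=6: nums[6]=7 ≤ 12 → i=3, swap nums[3],nums[6] → 6 8 10 7 19 16 15 3 18 2 5 20 12
j=7: nums[7]=3 ≤ 12 → i=4, swap nums[4],nums[7] → 6 8 10 7 3 16 15 19 18 2 5 20 12
j=8: nums[8]=18 > 12 → no swap
j=9: nums[9]=2 ≤ 12 → i=5, swap nums[5],nums[9] → 6 8 10 7 3 2 15 19 18 16 5 20 12
j=10: nums[10]=5 ≤ 12 → i=6, swap nums[6],nums[10] → 6 8 10 7 3 2 5 19 18 16 15 20 12
(after j=10) nums = 6 8 10 7 3 2 5 19 18 16 15 20 12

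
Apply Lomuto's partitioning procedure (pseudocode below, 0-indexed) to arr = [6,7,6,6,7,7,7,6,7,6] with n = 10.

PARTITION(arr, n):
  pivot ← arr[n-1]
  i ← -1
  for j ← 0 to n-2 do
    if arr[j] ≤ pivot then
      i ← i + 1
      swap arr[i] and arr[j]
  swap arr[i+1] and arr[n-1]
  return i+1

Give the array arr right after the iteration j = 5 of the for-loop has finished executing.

[6,6,6,7,7,7,7,6,7,6]

pivot=6, i=-1
j=0: 6≤6, i=0, swap(0,0) ⇒ [6,7,6,6,7,7,7,6,7,6]
j=1: 7>6, skip
j=2: 6≤6, i=1, swap(1,2) ⇒ [6,6,7,6,7,7,7,6,7,6]
j=3: 6≤6, i=2, swap(2,3) ⇒ [6,6,6,7,7,7,7,6,7,6]
j=4: 7>6, skip
j=5: 7>6, skip
(after j=5) arr = [6,6,6,7,7,7,7,6,7,6]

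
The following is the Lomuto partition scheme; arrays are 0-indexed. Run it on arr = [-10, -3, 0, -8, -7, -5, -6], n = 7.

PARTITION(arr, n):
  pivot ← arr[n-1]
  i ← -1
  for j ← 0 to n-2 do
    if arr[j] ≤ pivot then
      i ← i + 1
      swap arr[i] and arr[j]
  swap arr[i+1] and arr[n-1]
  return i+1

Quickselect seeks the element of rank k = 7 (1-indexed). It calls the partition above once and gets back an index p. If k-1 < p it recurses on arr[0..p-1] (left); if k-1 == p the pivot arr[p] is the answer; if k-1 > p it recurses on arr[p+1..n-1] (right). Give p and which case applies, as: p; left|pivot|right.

pivot=-6, i=-1
j=0: -10≤-6, i=0, swap(0,0) ⇒ [-10, -3, 0, -8, -7, -5, -6]
j=1: -3>-6, skip
j=2: 0>-6, skip
j=3: -8≤-6, i=1, swap(1,3) ⇒ [-10, -8, 0, -3, -7, -5, -6]
j=4: -7≤-6, i=2, swap(2,4) ⇒ [-10, -8, -7, -3, 0, -5, -6]
j=5: -5>-6, skip
swap(3,6) ⇒ [-10, -8, -7, -6, 0, -5, -3]; return 3
p = 3; k-1 = 6 > 3 ⇒ right

3; right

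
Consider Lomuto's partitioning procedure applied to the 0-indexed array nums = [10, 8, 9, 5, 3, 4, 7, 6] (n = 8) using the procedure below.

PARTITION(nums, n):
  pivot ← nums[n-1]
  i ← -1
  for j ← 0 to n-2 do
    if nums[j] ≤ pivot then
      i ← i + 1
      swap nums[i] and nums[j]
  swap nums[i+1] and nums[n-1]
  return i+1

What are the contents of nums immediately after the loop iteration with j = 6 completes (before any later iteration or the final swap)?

pivot=6, i=-1
j=0: 10>6, skip
j=1: 8>6, skip
j=2: 9>6, skip
j=3: 5≤6, i=0, swap(0,3) ⇒ [5, 8, 9, 10, 3, 4, 7, 6]
j=4: 3≤6, i=1, swap(1,4) ⇒ [5, 3, 9, 10, 8, 4, 7, 6]
j=5: 4≤6, i=2, swap(2,5) ⇒ [5, 3, 4, 10, 8, 9, 7, 6]
j=6: 7>6, skip
(after j=6) nums = [5, 3, 4, 10, 8, 9, 7, 6]

[5, 3, 4, 10, 8, 9, 7, 6]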